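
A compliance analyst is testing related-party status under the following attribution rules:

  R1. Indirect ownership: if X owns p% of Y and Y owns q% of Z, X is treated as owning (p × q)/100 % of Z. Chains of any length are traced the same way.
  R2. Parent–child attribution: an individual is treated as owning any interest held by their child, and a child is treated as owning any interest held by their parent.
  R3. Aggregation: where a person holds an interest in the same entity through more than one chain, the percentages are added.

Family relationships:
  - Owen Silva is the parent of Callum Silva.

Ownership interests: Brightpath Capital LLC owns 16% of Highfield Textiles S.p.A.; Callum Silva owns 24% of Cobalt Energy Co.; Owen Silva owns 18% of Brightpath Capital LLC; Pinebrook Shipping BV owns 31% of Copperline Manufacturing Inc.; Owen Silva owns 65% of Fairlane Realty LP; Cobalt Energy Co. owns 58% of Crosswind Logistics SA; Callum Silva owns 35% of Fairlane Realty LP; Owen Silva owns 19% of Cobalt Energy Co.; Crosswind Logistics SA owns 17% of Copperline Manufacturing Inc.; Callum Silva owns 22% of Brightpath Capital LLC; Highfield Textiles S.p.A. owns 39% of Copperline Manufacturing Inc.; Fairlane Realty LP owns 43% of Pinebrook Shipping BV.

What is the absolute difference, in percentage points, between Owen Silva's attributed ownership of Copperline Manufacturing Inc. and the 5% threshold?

By parent–child attribution (R2), Owen Silva is treated as also owning Callum Silva's interest in Fairlane Realty LP, giving 65% + 35% = 100%.
By parent–child attribution (R2), Owen Silva is treated as also owning Callum Silva's interest in Cobalt Energy Co, giving 19% + 24% = 43%.
By parent–child attribution (R2), Owen Silva is treated as also owning Callum Silva's interest in Brightpath Capital LLC, giving 18% + 22% = 40%.
Chain via Fairlane Realty LP → Pinebrook Shipping BV (R1): 100% × 43% × 31% = 13.33% of Copperline Manufacturing Inc.
Chain via Cobalt Energy Co. → Crosswind Logistics SA (R1): 43% × 58% × 17% = 4.2398% of Copperline Manufacturing Inc.
Chain via Brightpath Capital LLC → Highfield Textiles S.p.A. (R1): 40% × 16% × 39% = 2.496% of Copperline Manufacturing Inc.
Aggregating (R3): 13.33% + 4.2398% + 2.496% = 20.0658%.
20.0658% exceeds the 5% threshold by 15.0658 percentage points.

15.0658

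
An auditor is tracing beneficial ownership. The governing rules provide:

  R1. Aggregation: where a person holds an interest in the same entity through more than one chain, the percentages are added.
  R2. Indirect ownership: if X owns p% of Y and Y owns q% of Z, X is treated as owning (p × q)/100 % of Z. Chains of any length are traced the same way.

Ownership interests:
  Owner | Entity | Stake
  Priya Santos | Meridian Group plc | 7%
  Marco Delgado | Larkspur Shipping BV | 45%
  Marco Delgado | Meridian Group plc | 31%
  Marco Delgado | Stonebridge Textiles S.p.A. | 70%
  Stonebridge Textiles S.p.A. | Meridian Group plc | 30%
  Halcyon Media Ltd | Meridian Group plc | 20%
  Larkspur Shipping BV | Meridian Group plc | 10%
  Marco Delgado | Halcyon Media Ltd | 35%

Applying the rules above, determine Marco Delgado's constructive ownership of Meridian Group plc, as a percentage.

Chain via Stonebridge Textiles S.p.A. (R2): 70% × 30% = 21% of Meridian Group plc.
Chain via Halcyon Media Ltd (R2): 35% × 20% = 7% of Meridian Group plc.
Chain via Larkspur Shipping BV (R2): 45% × 10% = 4.5% of Meridian Group plc.
Direct interest in Meridian Group plc: 31%.
Aggregating (R1): 21% + 7% + 4.5% + 31% = 63.5%.

63.5%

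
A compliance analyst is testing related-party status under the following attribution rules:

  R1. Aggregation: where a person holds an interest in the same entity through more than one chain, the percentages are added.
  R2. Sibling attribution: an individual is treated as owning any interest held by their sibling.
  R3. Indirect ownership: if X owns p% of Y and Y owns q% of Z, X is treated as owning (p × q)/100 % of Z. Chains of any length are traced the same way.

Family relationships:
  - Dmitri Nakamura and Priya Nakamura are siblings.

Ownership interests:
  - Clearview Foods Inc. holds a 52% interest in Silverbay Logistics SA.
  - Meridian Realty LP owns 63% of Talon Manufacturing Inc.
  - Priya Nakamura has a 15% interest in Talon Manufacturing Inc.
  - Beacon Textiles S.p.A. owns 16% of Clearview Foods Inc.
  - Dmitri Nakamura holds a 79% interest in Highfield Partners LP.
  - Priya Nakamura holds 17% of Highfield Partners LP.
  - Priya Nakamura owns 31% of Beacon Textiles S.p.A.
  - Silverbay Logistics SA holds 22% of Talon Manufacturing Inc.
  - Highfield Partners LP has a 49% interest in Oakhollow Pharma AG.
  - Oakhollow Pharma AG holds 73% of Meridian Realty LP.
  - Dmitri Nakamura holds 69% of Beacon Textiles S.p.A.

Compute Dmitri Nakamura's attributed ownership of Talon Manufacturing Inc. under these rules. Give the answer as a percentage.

By sibling attribution (R2), Dmitri Nakamura is treated as also owning Priya Nakamura's interest in Highfield Partners LP, giving 79% + 17% = 96%.
By sibling attribution (R2), Dmitri Nakamura is treated as also owning Priya Nakamura's interest in Beacon Textiles S.p.A, giving 69% + 31% = 100%.
By sibling attribution (R2), Dmitri Nakamura is treated as owning Priya Nakamura's 15% interest in Talon Manufacturing Inc.
Chain via Highfield Partners LP → Oakhollow Pharma AG → Meridian Realty LP (R3): 96% × 49% × 73% × 63% = 21.633696% of Talon Manufacturing Inc.
Chain via Beacon Textiles S.p.A. → Clearview Foods Inc. → Silverbay Logistics SA (R3): 100% × 16% × 52% × 22% = 1.8304% of Talon Manufacturing Inc.
Direct interest in Talon Manufacturing Inc: 15%.
Aggregating (R1): 21.633696% + 1.8304% + 15% = 38.464096%.

38.464096%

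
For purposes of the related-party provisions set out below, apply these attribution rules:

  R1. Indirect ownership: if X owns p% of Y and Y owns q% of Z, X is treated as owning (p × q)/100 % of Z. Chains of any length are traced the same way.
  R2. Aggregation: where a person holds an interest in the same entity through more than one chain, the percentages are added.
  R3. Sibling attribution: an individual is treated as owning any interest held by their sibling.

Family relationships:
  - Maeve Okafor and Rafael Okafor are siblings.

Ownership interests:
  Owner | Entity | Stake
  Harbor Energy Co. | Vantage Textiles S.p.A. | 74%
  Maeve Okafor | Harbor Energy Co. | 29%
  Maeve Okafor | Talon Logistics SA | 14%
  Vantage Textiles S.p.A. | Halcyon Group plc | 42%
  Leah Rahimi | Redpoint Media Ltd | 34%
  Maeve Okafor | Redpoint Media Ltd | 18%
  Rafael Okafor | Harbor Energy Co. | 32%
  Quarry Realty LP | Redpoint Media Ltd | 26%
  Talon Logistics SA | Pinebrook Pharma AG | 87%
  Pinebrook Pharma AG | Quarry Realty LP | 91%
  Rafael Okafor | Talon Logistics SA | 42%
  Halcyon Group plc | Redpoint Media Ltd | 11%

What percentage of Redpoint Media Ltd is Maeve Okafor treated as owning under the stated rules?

31.61262%

By sibling attribution (R3), Maeve Okafor is treated as also owning Rafael Okafor's interest in Talon Logistics SA, giving 14% + 42% = 56%.
By sibling attribution (R3), Maeve Okafor is treated as also owning Rafael Okafor's interest in Harbor Energy Co, giving 29% + 32% = 61%.
Chain via Talon Logistics SA → Pinebrook Pharma AG → Quarry Realty LP (R1): 56% × 87% × 91% × 26% = 11.527152% of Redpoint Media Ltd.
Chain via Harbor Energy Co. → Vantage Textiles S.p.A. → Halcyon Group plc (R1): 61% × 74% × 42% × 11% = 2.085468% of Redpoint Media Ltd.
Direct interest in Redpoint Media Ltd: 18%.
Aggregating (R2): 11.527152% + 2.085468% + 18% = 31.61262%.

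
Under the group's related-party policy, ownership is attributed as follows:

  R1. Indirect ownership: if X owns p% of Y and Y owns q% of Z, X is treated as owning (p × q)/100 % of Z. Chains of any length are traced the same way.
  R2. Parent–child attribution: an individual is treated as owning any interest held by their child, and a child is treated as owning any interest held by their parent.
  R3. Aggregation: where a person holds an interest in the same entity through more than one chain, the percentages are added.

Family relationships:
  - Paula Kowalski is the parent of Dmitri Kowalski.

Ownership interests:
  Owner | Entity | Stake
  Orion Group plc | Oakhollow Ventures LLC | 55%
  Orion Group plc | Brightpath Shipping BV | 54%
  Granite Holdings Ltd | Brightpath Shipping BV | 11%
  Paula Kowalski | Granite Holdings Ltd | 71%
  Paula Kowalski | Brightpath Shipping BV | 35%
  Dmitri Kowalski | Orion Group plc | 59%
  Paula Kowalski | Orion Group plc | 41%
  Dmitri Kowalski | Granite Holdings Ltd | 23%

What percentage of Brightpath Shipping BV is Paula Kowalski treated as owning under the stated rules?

99.34%

By parent–child attribution (R2), Paula Kowalski is treated as also owning Dmitri Kowalski's interest in Orion Group plc, giving 41% + 59% = 100%.
By parent–child attribution (R2), Paula Kowalski is treated as also owning Dmitri Kowalski's interest in Granite Holdings Ltd, giving 71% + 23% = 94%.
Chain via Orion Group plc (R1): 100% × 54% = 54% of Brightpath Shipping BV.
Chain via Granite Holdings Ltd (R1): 94% × 11% = 10.34% of Brightpath Shipping BV.
Direct interest in Brightpath Shipping BV: 35%.
Aggregating (R3): 54% + 10.34% + 35% = 99.34%.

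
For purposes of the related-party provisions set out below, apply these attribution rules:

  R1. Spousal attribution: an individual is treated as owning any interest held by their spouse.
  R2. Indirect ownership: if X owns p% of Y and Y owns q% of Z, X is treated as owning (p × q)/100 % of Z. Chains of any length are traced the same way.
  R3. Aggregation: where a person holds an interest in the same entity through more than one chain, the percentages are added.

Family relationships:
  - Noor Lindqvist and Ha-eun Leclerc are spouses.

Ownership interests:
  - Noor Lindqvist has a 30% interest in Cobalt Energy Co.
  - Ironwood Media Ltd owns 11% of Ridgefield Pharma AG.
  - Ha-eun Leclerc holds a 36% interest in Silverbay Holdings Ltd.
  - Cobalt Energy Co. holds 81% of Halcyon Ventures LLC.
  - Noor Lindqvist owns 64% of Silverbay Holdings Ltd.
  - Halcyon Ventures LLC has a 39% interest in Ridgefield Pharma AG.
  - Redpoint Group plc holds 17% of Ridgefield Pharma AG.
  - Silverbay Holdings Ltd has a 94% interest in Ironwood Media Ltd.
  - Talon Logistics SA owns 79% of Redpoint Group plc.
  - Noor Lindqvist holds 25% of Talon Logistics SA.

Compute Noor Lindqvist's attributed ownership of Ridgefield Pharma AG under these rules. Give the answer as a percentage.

By spousal attribution (R1), Noor Lindqvist is treated as also owning Ha-eun Leclerc's interest in Silverbay Holdings Ltd, giving 64% + 36% = 100%.
Chain via Silverbay Holdings Ltd → Ironwood Media Ltd (R2): 100% × 94% × 11% = 10.34% of Ridgefield Pharma AG.
Chain via Talon Logistics SA → Redpoint Group plc (R2): 25% × 79% × 17% = 3.3575% of Ridgefield Pharma AG.
Chain via Cobalt Energy Co. → Halcyon Ventures LLC (R2): 30% × 81% × 39% = 9.477% of Ridgefield Pharma AG.
Aggregating (R3): 10.34% + 3.3575% + 9.477% = 23.1745%.

23.1745%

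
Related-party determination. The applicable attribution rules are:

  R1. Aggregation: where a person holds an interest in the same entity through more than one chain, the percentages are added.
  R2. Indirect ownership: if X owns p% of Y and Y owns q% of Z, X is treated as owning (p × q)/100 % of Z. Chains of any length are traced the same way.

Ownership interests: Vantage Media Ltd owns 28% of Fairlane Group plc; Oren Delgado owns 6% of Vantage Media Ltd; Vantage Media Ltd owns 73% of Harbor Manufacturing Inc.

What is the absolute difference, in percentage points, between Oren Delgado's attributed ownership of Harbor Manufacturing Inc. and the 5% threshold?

0.62

Chain via Vantage Media Ltd (R2): 6% × 73% = 4.38% of Harbor Manufacturing Inc.
4.38% falls short of the 5% threshold by 0.62 percentage points.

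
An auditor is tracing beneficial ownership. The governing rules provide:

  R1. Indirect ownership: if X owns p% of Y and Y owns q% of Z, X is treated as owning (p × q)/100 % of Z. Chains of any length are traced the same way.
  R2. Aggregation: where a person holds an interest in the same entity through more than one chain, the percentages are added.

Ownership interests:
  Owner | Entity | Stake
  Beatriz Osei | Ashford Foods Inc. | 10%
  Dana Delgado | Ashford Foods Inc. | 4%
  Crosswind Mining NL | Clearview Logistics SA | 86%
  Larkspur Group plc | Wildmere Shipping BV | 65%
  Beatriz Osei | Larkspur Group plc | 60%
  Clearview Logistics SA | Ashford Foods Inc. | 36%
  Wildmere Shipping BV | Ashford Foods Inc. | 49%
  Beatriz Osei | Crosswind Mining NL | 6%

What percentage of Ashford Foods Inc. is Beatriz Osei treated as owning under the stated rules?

Chain via Crosswind Mining NL → Clearview Logistics SA (R1): 6% × 86% × 36% = 1.8576% of Ashford Foods Inc.
Chain via Larkspur Group plc → Wildmere Shipping BV (R1): 60% × 65% × 49% = 19.11% of Ashford Foods Inc.
Direct interest in Ashford Foods Inc: 10%.
Aggregating (R2): 1.8576% + 19.11% + 10% = 30.9676%.

30.9676%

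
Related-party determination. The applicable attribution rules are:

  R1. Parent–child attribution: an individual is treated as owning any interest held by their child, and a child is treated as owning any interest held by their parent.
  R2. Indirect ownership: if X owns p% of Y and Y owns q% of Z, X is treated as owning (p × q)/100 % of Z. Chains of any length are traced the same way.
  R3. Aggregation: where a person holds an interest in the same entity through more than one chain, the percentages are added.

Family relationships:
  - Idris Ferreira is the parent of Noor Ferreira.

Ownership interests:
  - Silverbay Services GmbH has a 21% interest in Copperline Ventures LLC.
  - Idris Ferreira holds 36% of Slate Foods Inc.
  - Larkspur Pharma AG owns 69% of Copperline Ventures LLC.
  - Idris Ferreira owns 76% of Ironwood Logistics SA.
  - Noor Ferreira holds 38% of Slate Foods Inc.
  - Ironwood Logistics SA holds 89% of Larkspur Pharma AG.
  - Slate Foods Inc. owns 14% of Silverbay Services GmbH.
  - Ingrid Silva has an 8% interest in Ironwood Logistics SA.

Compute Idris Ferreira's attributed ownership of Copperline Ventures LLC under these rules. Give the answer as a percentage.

By parent–child attribution (R1), Idris Ferreira is treated as also owning Noor Ferreira's interest in Slate Foods Inc, giving 36% + 38% = 74%.
Chain via Ironwood Logistics SA → Larkspur Pharma AG (R2): 76% × 89% × 69% = 46.6716% of Copperline Ventures LLC.
Chain via Slate Foods Inc. → Silverbay Services GmbH (R2): 74% × 14% × 21% = 2.1756% of Copperline Ventures LLC.
Aggregating (R3): 46.6716% + 2.1756% = 48.8472%.

48.8472%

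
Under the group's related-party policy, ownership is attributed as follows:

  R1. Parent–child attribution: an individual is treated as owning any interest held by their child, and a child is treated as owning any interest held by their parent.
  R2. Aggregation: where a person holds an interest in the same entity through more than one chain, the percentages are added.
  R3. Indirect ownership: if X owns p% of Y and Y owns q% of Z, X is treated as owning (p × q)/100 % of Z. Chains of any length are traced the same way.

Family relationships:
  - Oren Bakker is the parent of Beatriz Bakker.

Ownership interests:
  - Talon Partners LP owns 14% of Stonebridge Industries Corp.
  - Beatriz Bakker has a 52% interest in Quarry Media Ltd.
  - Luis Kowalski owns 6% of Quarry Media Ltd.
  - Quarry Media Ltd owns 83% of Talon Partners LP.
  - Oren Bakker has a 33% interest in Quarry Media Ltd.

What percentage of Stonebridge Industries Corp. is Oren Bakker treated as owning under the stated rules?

9.877%

By parent–child attribution (R1), Oren Bakker is treated as also owning Beatriz Bakker's interest in Quarry Media Ltd, giving 33% + 52% = 85%.
Chain via Quarry Media Ltd → Talon Partners LP (R3): 85% × 83% × 14% = 9.877% of Stonebridge Industries Corp.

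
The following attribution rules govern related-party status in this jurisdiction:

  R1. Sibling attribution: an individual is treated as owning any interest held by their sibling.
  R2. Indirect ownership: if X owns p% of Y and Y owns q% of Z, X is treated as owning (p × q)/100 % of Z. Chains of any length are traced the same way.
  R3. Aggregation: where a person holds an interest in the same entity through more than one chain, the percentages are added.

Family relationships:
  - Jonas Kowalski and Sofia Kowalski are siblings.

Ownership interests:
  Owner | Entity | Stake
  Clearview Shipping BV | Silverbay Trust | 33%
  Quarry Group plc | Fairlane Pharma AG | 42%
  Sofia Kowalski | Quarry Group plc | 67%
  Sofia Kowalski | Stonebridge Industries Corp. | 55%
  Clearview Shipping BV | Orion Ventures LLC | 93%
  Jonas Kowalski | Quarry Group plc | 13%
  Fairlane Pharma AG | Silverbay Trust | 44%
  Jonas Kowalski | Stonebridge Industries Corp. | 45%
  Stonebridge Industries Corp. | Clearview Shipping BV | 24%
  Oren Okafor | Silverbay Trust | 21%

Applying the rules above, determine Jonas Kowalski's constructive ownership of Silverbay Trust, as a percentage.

22.704%

By sibling attribution (R1), Jonas Kowalski is treated as also owning Sofia Kowalski's interest in Stonebridge Industries Corp, giving 45% + 55% = 100%.
By sibling attribution (R1), Jonas Kowalski is treated as also owning Sofia Kowalski's interest in Quarry Group plc, giving 13% + 67% = 80%.
Chain via Stonebridge Industries Corp. → Clearview Shipping BV (R2): 100% × 24% × 33% = 7.92% of Silverbay Trust.
Chain via Quarry Group plc → Fairlane Pharma AG (R2): 80% × 42% × 44% = 14.784% of Silverbay Trust.
Aggregating (R3): 7.92% + 14.784% = 22.704%.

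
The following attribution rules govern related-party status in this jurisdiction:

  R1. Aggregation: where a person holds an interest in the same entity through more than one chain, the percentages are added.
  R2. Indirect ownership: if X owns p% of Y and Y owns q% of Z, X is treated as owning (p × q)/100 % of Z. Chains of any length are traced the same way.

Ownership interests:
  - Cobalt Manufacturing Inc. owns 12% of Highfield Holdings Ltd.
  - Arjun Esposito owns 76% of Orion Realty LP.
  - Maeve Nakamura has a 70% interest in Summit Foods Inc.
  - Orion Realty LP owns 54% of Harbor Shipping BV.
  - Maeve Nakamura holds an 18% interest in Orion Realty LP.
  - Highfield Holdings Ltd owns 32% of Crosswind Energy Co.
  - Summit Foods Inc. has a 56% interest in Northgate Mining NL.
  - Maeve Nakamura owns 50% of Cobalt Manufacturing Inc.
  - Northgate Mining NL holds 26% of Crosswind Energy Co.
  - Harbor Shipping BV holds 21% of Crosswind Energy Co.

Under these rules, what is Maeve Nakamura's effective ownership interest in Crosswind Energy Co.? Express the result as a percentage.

14.1532%

Chain via Summit Foods Inc. → Northgate Mining NL (R2): 70% × 56% × 26% = 10.192% of Crosswind Energy Co.
Chain via Orion Realty LP → Harbor Shipping BV (R2): 18% × 54% × 21% = 2.0412% of Crosswind Energy Co.
Chain via Cobalt Manufacturing Inc. → Highfield Holdings Ltd (R2): 50% × 12% × 32% = 1.92% of Crosswind Energy Co.
Aggregating (R1): 10.192% + 2.0412% + 1.92% = 14.1532%.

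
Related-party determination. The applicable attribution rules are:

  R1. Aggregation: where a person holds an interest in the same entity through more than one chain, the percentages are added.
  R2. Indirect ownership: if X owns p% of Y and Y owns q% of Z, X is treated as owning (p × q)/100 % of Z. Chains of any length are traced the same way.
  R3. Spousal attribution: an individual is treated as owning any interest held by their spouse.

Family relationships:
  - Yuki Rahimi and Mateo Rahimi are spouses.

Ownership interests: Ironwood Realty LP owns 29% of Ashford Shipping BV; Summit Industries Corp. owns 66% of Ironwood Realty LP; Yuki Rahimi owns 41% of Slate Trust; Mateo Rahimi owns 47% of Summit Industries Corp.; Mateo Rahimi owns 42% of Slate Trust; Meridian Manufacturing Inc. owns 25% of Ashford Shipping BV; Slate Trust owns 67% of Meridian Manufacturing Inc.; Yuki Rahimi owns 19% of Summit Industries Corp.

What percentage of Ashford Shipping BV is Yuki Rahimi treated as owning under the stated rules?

26.5349%

By spousal attribution (R3), Yuki Rahimi is treated as also owning Mateo Rahimi's interest in Slate Trust, giving 41% + 42% = 83%.
By spousal attribution (R3), Yuki Rahimi is treated as also owning Mateo Rahimi's interest in Summit Industries Corp, giving 19% + 47% = 66%.
Chain via Slate Trust → Meridian Manufacturing Inc. (R2): 83% × 67% × 25% = 13.9025% of Ashford Shipping BV.
Chain via Summit Industries Corp. → Ironwood Realty LP (R2): 66% × 66% × 29% = 12.6324% of Ashford Shipping BV.
Aggregating (R1): 13.9025% + 12.6324% = 26.5349%.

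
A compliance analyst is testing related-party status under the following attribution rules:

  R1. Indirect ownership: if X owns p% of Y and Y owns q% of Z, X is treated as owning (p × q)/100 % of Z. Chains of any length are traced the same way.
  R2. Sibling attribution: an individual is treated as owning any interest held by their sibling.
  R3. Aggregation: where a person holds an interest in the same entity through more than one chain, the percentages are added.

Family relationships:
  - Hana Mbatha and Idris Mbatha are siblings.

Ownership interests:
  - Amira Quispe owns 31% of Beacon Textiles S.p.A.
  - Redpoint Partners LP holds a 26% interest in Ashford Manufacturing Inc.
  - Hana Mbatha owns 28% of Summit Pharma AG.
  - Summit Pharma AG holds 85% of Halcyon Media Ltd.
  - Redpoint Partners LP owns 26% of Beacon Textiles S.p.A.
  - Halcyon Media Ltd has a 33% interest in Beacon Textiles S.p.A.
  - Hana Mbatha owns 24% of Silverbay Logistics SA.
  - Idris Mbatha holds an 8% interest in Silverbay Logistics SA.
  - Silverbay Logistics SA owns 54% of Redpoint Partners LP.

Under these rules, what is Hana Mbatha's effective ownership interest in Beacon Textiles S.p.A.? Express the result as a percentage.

12.3468%

By sibling attribution (R2), Hana Mbatha is treated as also owning Idris Mbatha's interest in Silverbay Logistics SA, giving 24% + 8% = 32%.
Chain via Silverbay Logistics SA → Redpoint Partners LP (R1): 32% × 54% × 26% = 4.4928% of Beacon Textiles S.p.A.
Chain via Summit Pharma AG → Halcyon Media Ltd (R1): 28% × 85% × 33% = 7.854% of Beacon Textiles S.p.A.
Aggregating (R3): 4.4928% + 7.854% = 12.3468%.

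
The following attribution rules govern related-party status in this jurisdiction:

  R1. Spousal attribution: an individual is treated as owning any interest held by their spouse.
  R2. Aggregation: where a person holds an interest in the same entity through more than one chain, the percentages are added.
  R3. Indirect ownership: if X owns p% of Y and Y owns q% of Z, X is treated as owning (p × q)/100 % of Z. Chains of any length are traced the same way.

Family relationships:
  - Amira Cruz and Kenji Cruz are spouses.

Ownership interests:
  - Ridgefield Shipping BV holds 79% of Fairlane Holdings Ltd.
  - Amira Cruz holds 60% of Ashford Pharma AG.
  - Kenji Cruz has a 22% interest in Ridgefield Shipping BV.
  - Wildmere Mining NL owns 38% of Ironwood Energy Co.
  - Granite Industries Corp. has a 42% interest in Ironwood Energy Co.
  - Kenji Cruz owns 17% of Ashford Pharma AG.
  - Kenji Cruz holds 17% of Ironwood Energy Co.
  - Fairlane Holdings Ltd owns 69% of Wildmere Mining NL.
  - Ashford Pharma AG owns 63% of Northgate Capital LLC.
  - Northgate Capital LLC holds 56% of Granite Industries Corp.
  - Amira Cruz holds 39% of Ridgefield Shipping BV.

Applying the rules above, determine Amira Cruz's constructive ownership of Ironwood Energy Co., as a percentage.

41.04497%

By spousal attribution (R1), Amira Cruz is treated as also owning Kenji Cruz's interest in Ashford Pharma AG, giving 60% + 17% = 77%.
By spousal attribution (R1), Amira Cruz is treated as also owning Kenji Cruz's interest in Ridgefield Shipping BV, giving 39% + 22% = 61%.
By spousal attribution (R1), Amira Cruz is treated as owning Kenji Cruz's 17% interest in Ironwood Energy Co.
Chain via Ashford Pharma AG → Northgate Capital LLC → Granite Industries Corp. (R3): 77% × 63% × 56% × 42% = 11.409552% of Ironwood Energy Co.
Chain via Ridgefield Shipping BV → Fairlane Holdings Ltd → Wildmere Mining NL (R3): 61% × 79% × 69% × 38% = 12.635418% of Ironwood Energy Co.
Direct interest in Ironwood Energy Co: 17%.
Aggregating (R2): 11.409552% + 12.635418% + 17% = 41.04497%.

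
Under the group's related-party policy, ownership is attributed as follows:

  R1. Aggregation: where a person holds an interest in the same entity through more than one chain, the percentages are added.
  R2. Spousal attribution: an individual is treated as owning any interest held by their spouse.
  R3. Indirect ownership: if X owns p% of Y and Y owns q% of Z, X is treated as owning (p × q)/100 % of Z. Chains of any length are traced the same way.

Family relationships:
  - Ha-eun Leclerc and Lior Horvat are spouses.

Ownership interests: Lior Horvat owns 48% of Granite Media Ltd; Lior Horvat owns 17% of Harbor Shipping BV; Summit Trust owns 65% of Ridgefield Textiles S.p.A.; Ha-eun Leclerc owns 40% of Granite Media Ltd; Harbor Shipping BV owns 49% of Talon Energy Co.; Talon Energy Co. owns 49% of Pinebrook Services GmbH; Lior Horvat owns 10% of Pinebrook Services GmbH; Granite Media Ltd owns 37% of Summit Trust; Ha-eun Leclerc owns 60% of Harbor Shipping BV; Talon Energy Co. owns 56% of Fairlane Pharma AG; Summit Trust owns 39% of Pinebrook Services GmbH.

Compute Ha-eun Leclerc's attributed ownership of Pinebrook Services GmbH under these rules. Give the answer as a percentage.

41.1861%

By spousal attribution (R2), Ha-eun Leclerc is treated as also owning Lior Horvat's interest in Harbor Shipping BV, giving 60% + 17% = 77%.
By spousal attribution (R2), Ha-eun Leclerc is treated as also owning Lior Horvat's interest in Granite Media Ltd, giving 40% + 48% = 88%.
By spousal attribution (R2), Ha-eun Leclerc is treated as owning Lior Horvat's 10% interest in Pinebrook Services GmbH.
Chain via Harbor Shipping BV → Talon Energy Co. (R3): 77% × 49% × 49% = 18.4877% of Pinebrook Services GmbH.
Chain via Granite Media Ltd → Summit Trust (R3): 88% × 37% × 39% = 12.6984% of Pinebrook Services GmbH.
Direct interest in Pinebrook Services GmbH: 10%.
Aggregating (R1): 18.4877% + 12.6984% + 10% = 41.1861%.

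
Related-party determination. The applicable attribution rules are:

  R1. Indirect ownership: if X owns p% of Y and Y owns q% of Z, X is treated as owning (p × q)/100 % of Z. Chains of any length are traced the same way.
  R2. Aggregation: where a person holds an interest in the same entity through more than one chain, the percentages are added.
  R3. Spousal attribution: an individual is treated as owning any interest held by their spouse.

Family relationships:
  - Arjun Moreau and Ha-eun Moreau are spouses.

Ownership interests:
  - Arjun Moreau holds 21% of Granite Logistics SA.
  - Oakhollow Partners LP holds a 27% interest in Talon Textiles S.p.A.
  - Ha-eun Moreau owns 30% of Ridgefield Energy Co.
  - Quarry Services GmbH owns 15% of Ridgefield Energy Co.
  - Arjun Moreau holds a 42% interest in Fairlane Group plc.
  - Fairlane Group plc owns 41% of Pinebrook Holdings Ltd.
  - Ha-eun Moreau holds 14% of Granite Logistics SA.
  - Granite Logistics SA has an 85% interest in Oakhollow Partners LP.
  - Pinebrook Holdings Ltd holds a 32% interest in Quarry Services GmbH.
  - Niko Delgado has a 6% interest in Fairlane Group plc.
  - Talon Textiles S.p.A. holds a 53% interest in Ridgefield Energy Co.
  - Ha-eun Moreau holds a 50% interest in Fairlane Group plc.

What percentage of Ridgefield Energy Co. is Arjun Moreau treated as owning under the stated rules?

By spousal attribution (R3), Arjun Moreau is treated as also owning Ha-eun Moreau's interest in Fairlane Group plc, giving 42% + 50% = 92%.
By spousal attribution (R3), Arjun Moreau is treated as also owning Ha-eun Moreau's interest in Granite Logistics SA, giving 21% + 14% = 35%.
By spousal attribution (R3), Arjun Moreau is treated as owning Ha-eun Moreau's 30% interest in Ridgefield Energy Co.
Chain via Fairlane Group plc → Pinebrook Holdings Ltd → Quarry Services GmbH (R1): 92% × 41% × 32% × 15% = 1.81056% of Ridgefield Energy Co.
Chain via Granite Logistics SA → Oakhollow Partners LP → Talon Textiles S.p.A. (R1): 35% × 85% × 27% × 53% = 4.257225% of Ridgefield Energy Co.
Direct interest in Ridgefield Energy Co: 30%.
Aggregating (R2): 1.81056% + 4.257225% + 30% = 36.067785%.

36.067785%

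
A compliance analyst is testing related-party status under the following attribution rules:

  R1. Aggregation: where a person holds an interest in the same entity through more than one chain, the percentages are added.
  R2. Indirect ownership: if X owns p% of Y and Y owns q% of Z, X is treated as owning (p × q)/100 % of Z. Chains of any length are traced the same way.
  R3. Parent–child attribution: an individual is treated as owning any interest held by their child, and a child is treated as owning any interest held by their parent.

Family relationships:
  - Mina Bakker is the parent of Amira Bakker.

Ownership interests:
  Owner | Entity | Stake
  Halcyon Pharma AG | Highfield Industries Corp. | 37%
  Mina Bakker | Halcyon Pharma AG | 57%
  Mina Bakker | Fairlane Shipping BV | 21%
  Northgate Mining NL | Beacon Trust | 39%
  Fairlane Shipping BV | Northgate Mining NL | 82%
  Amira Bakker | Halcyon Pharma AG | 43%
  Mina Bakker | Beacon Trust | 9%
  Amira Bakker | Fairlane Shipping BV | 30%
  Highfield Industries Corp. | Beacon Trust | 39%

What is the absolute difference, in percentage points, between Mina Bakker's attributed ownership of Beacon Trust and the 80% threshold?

40.2602

By parent–child attribution (R3), Mina Bakker is treated as also owning Amira Bakker's interest in Halcyon Pharma AG, giving 57% + 43% = 100%.
By parent–child attribution (R3), Mina Bakker is treated as also owning Amira Bakker's interest in Fairlane Shipping BV, giving 21% + 30% = 51%.
Chain via Halcyon Pharma AG → Highfield Industries Corp. (R2): 100% × 37% × 39% = 14.43% of Beacon Trust.
Chain via Fairlane Shipping BV → Northgate Mining NL (R2): 51% × 82% × 39% = 16.3098% of Beacon Trust.
Direct interest in Beacon Trust: 9%.
Aggregating (R1): 14.43% + 16.3098% + 9% = 39.7398%.
39.7398% falls short of the 80% threshold by 40.2602 percentage points.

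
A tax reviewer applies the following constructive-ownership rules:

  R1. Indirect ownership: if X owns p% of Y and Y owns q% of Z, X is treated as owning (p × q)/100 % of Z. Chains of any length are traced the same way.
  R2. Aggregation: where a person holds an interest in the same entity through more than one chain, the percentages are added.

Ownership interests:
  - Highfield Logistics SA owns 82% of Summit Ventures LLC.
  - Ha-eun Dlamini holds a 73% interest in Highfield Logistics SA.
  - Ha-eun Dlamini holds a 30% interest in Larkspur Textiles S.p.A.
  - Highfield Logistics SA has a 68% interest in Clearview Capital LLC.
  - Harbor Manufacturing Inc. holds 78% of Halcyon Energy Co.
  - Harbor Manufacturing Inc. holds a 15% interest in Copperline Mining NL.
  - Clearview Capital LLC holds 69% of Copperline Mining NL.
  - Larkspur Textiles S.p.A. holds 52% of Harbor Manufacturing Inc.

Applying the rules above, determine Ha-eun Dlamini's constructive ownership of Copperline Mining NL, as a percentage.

Chain via Larkspur Textiles S.p.A. → Harbor Manufacturing Inc. (R1): 30% × 52% × 15% = 2.34% of Copperline Mining NL.
Chain via Highfield Logistics SA → Clearview Capital LLC (R1): 73% × 68% × 69% = 34.2516% of Copperline Mining NL.
Aggregating (R2): 2.34% + 34.2516% = 36.5916%.

36.5916%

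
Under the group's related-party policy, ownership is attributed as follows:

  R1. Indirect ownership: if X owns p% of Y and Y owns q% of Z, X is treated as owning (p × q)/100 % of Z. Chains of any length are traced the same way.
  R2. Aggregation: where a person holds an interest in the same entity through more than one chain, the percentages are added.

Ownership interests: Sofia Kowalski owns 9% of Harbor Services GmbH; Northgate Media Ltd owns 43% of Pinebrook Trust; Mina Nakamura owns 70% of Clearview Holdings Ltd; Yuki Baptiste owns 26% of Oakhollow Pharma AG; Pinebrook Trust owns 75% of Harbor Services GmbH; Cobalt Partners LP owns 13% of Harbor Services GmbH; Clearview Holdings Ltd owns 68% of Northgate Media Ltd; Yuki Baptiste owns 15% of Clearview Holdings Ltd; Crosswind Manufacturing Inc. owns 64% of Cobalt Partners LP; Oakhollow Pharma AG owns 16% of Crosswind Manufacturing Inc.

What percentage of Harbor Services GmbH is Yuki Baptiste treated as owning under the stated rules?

3.635612%

Chain via Clearview Holdings Ltd → Northgate Media Ltd → Pinebrook Trust (R1): 15% × 68% × 43% × 75% = 3.2895% of Harbor Services GmbH.
Chain via Oakhollow Pharma AG → Crosswind Manufacturing Inc. → Cobalt Partners LP (R1): 26% × 16% × 64% × 13% = 0.346112% of Harbor Services GmbH.
Aggregating (R2): 3.2895% + 0.346112% = 3.635612%.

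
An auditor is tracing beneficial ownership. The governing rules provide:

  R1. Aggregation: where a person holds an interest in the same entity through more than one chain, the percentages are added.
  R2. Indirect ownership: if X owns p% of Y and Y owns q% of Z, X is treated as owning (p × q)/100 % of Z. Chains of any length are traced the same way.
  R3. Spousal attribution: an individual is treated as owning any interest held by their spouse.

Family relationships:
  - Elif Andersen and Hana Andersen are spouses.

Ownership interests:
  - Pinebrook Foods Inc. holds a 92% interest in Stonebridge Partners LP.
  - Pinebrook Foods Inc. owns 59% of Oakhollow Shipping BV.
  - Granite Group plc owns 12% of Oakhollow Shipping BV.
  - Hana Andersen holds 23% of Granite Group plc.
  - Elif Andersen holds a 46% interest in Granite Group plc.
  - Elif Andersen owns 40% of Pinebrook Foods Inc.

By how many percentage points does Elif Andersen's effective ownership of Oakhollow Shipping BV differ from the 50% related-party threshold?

By spousal attribution (R3), Elif Andersen is treated as also owning Hana Andersen's interest in Granite Group plc, giving 46% + 23% = 69%.
Chain via Pinebrook Foods Inc. (R2): 40% × 59% = 23.6% of Oakhollow Shipping BV.
Chain via Granite Group plc (R2): 69% × 12% = 8.28% of Oakhollow Shipping BV.
Aggregating (R1): 23.6% + 8.28% = 31.88%.
31.88% falls short of the 50% threshold by 18.12 percentage points.

18.12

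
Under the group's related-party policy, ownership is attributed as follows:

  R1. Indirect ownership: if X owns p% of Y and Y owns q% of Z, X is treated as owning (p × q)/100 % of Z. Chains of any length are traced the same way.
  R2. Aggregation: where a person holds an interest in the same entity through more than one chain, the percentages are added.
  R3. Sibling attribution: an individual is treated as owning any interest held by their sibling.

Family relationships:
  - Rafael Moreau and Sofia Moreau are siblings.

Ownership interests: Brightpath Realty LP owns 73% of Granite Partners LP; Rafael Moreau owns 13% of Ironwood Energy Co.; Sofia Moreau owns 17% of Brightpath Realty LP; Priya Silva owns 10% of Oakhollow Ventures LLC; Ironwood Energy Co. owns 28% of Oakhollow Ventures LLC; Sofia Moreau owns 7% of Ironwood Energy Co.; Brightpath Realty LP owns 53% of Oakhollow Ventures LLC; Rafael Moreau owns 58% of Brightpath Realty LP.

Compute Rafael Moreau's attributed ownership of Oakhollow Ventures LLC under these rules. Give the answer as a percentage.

45.35%

By sibling attribution (R3), Rafael Moreau is treated as also owning Sofia Moreau's interest in Ironwood Energy Co, giving 13% + 7% = 20%.
By sibling attribution (R3), Rafael Moreau is treated as also owning Sofia Moreau's interest in Brightpath Realty LP, giving 58% + 17% = 75%.
Chain via Ironwood Energy Co. (R1): 20% × 28% = 5.6% of Oakhollow Ventures LLC.
Chain via Brightpath Realty LP (R1): 75% × 53% = 39.75% of Oakhollow Ventures LLC.
Aggregating (R2): 5.6% + 39.75% = 45.35%.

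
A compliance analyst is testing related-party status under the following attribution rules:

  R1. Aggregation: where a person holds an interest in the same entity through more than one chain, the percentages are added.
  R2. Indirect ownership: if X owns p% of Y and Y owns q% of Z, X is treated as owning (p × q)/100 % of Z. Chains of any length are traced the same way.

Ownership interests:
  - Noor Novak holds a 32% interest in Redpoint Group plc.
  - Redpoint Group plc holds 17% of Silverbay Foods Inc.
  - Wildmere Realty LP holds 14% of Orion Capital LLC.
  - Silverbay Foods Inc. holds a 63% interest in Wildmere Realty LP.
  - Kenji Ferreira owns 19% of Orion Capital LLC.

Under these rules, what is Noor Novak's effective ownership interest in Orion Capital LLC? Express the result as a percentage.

0.479808%

Chain via Redpoint Group plc → Silverbay Foods Inc. → Wildmere Realty LP (R2): 32% × 17% × 63% × 14% = 0.479808% of Orion Capital LLC.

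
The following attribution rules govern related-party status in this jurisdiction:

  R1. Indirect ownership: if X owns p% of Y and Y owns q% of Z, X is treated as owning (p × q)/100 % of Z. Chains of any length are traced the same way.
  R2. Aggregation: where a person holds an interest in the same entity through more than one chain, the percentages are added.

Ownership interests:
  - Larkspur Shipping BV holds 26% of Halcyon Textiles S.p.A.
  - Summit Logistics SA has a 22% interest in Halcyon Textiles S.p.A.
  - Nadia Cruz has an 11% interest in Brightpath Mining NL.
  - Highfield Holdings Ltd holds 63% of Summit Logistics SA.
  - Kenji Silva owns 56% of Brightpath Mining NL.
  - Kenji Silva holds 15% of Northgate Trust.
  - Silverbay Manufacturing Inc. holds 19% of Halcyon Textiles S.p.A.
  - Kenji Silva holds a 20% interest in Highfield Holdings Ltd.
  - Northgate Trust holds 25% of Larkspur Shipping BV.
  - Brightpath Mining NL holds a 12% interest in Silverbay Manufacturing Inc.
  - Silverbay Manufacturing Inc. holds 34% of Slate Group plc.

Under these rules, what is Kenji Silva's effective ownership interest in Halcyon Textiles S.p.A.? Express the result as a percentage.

Chain via Northgate Trust → Larkspur Shipping BV (R1): 15% × 25% × 26% = 0.975% of Halcyon Textiles S.p.A.
Chain via Brightpath Mining NL → Silverbay Manufacturing Inc. (R1): 56% × 12% × 19% = 1.2768% of Halcyon Textiles S.p.A.
Chain via Highfield Holdings Ltd → Summit Logistics SA (R1): 20% × 63% × 22% = 2.772% of Halcyon Textiles S.p.A.
Aggregating (R2): 0.975% + 1.2768% + 2.772% = 5.0238%.

5.0238%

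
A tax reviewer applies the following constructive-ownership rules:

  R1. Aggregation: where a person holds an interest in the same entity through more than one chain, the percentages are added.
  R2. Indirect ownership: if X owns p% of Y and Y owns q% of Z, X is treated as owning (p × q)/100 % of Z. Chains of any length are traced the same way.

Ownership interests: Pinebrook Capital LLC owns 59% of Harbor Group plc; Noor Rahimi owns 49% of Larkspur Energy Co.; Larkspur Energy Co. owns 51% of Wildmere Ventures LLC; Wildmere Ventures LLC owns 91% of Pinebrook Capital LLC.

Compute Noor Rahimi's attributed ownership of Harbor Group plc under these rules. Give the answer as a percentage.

Chain via Larkspur Energy Co. → Wildmere Ventures LLC → Pinebrook Capital LLC (R2): 49% × 51% × 91% × 59% = 13.417131% of Harbor Group plc.

13.417131%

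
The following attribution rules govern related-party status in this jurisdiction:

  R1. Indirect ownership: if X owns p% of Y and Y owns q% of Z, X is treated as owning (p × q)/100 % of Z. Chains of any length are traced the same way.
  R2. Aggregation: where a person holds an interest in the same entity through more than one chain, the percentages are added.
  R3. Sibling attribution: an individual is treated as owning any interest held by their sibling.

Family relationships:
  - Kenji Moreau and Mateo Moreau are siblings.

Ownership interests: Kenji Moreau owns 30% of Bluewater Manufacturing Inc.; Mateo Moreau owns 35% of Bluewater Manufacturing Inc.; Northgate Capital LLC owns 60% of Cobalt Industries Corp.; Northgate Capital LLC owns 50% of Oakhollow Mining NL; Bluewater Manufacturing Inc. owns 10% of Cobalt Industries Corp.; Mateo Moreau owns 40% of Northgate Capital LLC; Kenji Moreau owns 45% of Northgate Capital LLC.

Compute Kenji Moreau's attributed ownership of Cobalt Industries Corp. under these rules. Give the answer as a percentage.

By sibling attribution (R3), Kenji Moreau is treated as also owning Mateo Moreau's interest in Northgate Capital LLC, giving 45% + 40% = 85%.
By sibling attribution (R3), Kenji Moreau is treated as also owning Mateo Moreau's interest in Bluewater Manufacturing Inc, giving 30% + 35% = 65%.
Chain via Northgate Capital LLC (R1): 85% × 60% = 51% of Cobalt Industries Corp.
Chain via Bluewater Manufacturing Inc. (R1): 65% × 10% = 6.5% of Cobalt Industries Corp.
Aggregating (R2): 51% + 6.5% = 57.5%.

57.5%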